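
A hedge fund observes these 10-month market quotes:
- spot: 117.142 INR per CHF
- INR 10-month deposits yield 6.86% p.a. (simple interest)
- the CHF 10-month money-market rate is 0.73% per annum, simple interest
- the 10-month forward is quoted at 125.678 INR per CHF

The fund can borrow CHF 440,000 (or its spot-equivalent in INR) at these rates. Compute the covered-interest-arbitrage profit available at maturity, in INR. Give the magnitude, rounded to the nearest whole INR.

INR 1,145,726

T = 10/12 years.
Invest the CHF and cover forward: 440,000 × 1.0060833333 × 125.678 = INR 55,634,718.11.
Convert at spot and invest in INR: 440,000 × 117.142 × 1.0571666667 = INR 54,488,991.78.
The quoted forward overvalues CHF, so borrow INR, buy CHF at spot, deposit the CHF at 0.73%, and sell the proceeds forward at 125.678.
Profit = 55,634,718.11 − 54,488,991.78 = INR 1,145,726.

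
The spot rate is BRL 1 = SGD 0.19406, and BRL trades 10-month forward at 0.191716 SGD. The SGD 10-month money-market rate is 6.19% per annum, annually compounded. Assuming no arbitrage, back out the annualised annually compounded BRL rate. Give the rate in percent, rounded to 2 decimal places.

7.75%

T = 10/12 years.
CIP gives F = S · g_SGD/g_BRL, so g_SGD/g_BRL = 0.191716/0.19406 = 0.9879213.
The SGD side grows by (1 + 0.0619)^(10/12) = 1.0513234.
That pins the BRL growth at 1.0641773.
Annualise: 1.0641773^(12/10) − 1 = 0.077499 = 7.75%.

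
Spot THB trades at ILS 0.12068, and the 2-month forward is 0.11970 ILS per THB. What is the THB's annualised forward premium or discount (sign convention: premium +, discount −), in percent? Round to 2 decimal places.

-4.87%

T = 2/12 years.
(F − S)/S = (0.11970 − 0.12068)/0.12068 = -0.0081206.
×(1/T) gives -4.87% p.a.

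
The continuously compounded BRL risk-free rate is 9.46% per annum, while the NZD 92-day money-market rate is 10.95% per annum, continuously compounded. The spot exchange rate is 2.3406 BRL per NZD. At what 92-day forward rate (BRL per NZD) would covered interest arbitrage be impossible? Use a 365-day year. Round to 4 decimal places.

2.3318

T = 92/365 years.
BRL accumulates by e^(0.0946×92/365) = 1.0241309.
NZD accumulates by e^(0.1095×92/365) = 1.0279844.
CIP: F = S · (grow BRL)/(grow NZD) = 2.3406 × 1.0241309/1.0279844 = 2.331826 BRL per NZD.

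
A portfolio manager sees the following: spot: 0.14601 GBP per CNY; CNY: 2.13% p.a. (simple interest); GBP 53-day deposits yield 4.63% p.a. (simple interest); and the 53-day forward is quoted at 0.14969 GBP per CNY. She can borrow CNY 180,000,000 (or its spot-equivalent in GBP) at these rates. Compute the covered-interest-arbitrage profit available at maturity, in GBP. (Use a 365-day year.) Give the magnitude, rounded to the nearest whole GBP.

T = 53/365 years.
Keep in CNY, deliver into the forward: 180,000,000·1.0030928767·0.14969 = GBP 27,027,535.09.
Swap to GBP now, deposit: 180,000,000·0.14601·1.0067230137 = GBP 26,458,492.90.
The quoted forward overvalues CNY, so borrow GBP, buy CNY at spot, deposit the CNY at 2.13%, and sell the proceeds forward at 0.14969.
Profit = 27,027,535.09 − 26,458,492.90 = GBP 569,042.

GBP 569,042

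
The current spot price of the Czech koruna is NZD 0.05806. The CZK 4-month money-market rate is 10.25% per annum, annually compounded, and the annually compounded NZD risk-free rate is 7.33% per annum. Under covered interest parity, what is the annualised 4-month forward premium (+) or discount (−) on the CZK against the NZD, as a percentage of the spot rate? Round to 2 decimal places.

-2.67%

T = 4/12 years.
F = S · g_NZD/g_CZK = 0.05806 × 1.0238595/1.0330616 = 0.05754282.
(F − S)/S ÷ T = (0.05754282 − 0.05806)/0.05806/(4/12) = -0.026723 → -2.67%.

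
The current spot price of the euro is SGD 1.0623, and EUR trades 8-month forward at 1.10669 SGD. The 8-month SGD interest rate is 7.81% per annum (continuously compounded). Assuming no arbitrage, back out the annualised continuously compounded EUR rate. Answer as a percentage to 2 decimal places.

T = 8/12 years.
By CIP, F/S equals the SGD-to-EUR growth ratio: 1.10669/1.0623 = 1.0417867.
The SGD side grows by e^(0.0781×8/12) = 1.053446.
So the EUR growth factor = 1.0111916.
r = ln(1.0111916)/(8/12) = 0.016694 → 1.67%.

1.67%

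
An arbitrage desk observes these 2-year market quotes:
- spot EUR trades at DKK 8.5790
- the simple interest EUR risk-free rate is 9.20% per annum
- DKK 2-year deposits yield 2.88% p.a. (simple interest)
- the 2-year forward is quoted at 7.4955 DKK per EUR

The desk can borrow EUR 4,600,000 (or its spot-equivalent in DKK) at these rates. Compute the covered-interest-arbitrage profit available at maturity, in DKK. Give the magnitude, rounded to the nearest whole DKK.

DKK 913,001

T = 2 years.
Invest the EUR and cover forward: 4,600,000 × 1.184000 × 7.4955 = DKK 40,823,491.20.
Convert at spot and invest in DKK: 4,600,000 × 8.5790 × 1.057600 = DKK 41,736,491.84.
The quoted forward undervalues EUR, so borrow EUR, convert to DKK at spot, deposit the DKK at 2.88%, and buy EUR forward at 7.4955 to cover the loan.
The gap between the two covered legs is DKK 913,001.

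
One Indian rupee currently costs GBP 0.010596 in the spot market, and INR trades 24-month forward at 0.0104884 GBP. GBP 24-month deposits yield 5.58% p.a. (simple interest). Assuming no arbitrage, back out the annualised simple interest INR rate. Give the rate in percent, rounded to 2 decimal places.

6.15%

T = 2 years.
F/S = 0.0104884/0.010596 = 0.9898452 = (growth of GBP) / (growth of INR).
The GBP side grows by 1 + 0.0558×2 = 1.111600.
So the INR growth factor = 1.1230039.
r = (1.1230039 − 1)/2 = 0.061502 → 6.15%.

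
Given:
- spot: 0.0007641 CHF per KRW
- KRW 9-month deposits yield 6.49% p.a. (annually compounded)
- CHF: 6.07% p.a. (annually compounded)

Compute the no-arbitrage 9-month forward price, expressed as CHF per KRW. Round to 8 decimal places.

0.00076184

T = 9/12 years.
CHF accumulates by (1 + 0.0607)^(9/12) = 1.045188.
KRW growth factor: (1 + 0.0649)^(9/12) = 1.0482904.
So F = 0.0007641 × 1.045188 / 1.0482904 = 0.0007618387 (CHF/KRW).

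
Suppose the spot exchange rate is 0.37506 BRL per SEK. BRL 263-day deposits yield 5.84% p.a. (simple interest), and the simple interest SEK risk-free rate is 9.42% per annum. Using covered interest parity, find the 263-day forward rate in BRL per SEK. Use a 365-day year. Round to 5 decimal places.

T = 263/365 years.
BRL growth factor: 1 + 0.0584×263/365 = 1.042080.
SEK accumulates by 1 + 0.0942×263/365 = 1.0678756.
Forward (BRL per SEK) = 0.37506 × 1.042080 / 1.0678756 = 0.3660001.

0.36600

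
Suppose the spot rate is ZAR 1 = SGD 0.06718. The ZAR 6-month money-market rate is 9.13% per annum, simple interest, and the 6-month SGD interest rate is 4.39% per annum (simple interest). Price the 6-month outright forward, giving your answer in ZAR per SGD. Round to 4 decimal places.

T = 6/12 years.
SGD growth factor: 1 + 0.0439×6/12 = 1.021950.
ZAR growth factor: 1 + 0.0913×6/12 = 1.045650.
CIP: F = S · (grow SGD)/(grow ZAR) = 0.06718 × 1.021950/1.045650 = 0.065657343 SGD per ZAR.
Quoted the other way: 1/0.065657343 = 15.2306 ZAR per SGD.

15.2306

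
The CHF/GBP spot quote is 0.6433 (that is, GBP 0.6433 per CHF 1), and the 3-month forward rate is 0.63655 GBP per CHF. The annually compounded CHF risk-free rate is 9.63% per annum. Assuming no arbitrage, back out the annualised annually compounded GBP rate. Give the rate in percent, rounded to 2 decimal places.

5.10%

T = 3/12 years.
F/S = 0.63655/0.6433 = 0.9895072 = (growth of GBP) / (growth of CHF).
CHF growth factor: (1 + 0.0963)^(3/12) = 1.0232514.
So the GBP growth factor = 1.0125146.
Annualise: 1.0125146^(12/3) − 1 = 0.051006 = 5.10%.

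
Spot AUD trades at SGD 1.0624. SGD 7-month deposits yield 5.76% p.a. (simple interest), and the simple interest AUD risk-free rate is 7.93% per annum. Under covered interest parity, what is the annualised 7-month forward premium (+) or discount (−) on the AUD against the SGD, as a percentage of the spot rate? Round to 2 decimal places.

T = 7/12 years.
No-arbitrage forward: 1.0624 × 1.033600 / 1.0462583 = 1.0495464 SGD/AUD.
Annualised premium = (F − S)/S × (1/T) = (1.0495464 − 1.0624)/1.0624 ÷ (7/12) = -2.07%.

-2.07%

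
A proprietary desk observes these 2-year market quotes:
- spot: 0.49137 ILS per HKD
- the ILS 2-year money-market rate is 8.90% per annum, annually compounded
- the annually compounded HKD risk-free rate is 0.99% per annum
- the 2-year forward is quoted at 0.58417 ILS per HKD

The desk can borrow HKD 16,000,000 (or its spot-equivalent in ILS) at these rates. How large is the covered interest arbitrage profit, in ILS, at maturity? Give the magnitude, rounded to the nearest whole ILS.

ILS 209,085

T = 2 years.
Route A — deposit HKD, sell forward: 16,000,000 × 1.01989801 × 0.58417 = ILS 9,532,701.13.
Route B — convert at spot, deposit ILS: 16,000,000 × 0.49137 × 1.185921 = ILS 9,323,616.03.
The quoted forward overvalues HKD, so borrow ILS, buy HKD at spot, deposit the HKD at 0.99%, and sell the proceeds forward at 0.58417.
The gap between the two covered legs is ILS 209,085.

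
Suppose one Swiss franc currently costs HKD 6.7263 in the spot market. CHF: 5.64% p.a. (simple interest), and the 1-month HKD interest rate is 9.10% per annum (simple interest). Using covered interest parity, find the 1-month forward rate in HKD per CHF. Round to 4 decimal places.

T = 1/12 years.
HKD accumulates by 1 + 0.0910×1/12 = 1.0075833.
CHF growth factor: 1 + 0.0564×1/12 = 1.004700.
CIP: F = S · (grow HKD)/(grow CHF) = 6.7263 × 1.0075833/1.004700 = 6.745603 HKD per CHF.

6.7456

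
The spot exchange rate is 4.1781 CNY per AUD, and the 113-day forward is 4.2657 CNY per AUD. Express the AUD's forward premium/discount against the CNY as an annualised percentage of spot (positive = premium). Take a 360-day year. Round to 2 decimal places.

T = 113/360 years.
AUD trades forward at +2.09665% vs spot over the period.
Per annum: 0.0209665 / (113/360) = 0.066796 = 6.68%.

+6.68%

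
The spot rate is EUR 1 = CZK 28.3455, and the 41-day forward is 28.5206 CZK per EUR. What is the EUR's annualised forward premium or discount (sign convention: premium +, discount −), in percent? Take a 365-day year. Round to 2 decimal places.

+5.50%

T = 41/365 years.
(F − S)/S = (28.5206 − 28.3455)/28.3455 = 0.0061773.
Per annum: 0.0061773 / (41/365) = 0.054993 = 5.50%.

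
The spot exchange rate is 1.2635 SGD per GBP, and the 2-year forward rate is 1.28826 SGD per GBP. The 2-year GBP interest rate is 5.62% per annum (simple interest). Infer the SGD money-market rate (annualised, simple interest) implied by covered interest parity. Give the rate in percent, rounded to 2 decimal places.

6.71%

T = 2 years.
CIP gives F = S · g_SGD/g_GBP, so g_SGD/g_GBP = 1.28826/1.2635 = 1.0195964.
The GBP side grows by 1 + 0.0562×2 = 1.112400.
So the SGD growth factor = 1.134199.
(1.134199 − 1)/T = 0.067099, i.e. 6.71%.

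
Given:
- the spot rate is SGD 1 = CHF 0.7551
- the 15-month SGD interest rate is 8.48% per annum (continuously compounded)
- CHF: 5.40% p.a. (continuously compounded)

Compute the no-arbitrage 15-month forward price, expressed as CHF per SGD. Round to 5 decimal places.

T = 15/12 years.
CHF growth factor: e^(0.0540×15/12) = 1.0698303.
SGD accumulates by e^(0.0848×15/12) = 1.1118219.
So F = 0.7551 × 1.0698303 / 1.1118219 = 0.7265812 (CHF/SGD).

0.72658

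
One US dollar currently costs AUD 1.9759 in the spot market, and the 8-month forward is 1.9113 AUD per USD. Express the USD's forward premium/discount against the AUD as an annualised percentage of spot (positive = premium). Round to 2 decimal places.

-4.90%

T = 8/12 years.
Period premium: (1.9113 − 1.9759)/1.9759 = -0.0326940.
Annualise by dividing by T: -0.0326940 / (8/12) = -0.049041 → -4.90%.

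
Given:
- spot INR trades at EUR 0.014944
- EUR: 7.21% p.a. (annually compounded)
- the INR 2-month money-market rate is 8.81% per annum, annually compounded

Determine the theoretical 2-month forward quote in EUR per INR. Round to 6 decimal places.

T = 2/12 years.
Growth of 1 EUR over T: (1 + 0.0721)^(2/12) = 1.0116708.
INR growth factor: (1 + 0.0881)^(2/12) = 1.0141717.
Forward (EUR per INR) = 0.014944 × 1.0116708 / 1.0141717 = 0.01490715.

0.014907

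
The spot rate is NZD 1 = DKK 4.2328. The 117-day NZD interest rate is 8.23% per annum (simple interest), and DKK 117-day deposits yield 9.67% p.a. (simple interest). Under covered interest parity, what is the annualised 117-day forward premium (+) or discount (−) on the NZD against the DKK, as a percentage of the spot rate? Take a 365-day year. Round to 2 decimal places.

+1.40%

T = 117/365 years.
F = S · g_DKK/g_NZD = 4.2328 × 1.030997/1.0263811 = 4.2518360.
(F − S)/S ÷ T = (4.2518360 − 4.2328)/4.2328/(117/365) = 0.014030 → 1.40%.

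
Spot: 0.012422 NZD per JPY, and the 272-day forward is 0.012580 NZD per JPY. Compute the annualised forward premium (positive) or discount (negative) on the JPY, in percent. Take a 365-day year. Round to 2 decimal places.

+1.71%

T = 272/365 years.
Period premium: (0.012580 − 0.012422)/0.012422 = 0.0127194.
×(1/T) gives 1.71% p.a.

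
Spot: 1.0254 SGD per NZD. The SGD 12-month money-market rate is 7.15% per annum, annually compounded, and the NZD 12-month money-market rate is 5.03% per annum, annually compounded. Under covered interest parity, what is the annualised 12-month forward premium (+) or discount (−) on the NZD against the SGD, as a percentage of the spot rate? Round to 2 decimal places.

+2.02%

T = 1 year.
F = S · g_SGD/g_NZD = 1.0254 × 1.071500/1.050300 = 1.0460974.
(F − S)/S ÷ T = (1.0460974 − 1.0254)/1.0254/1 = 0.020185 → 2.02%.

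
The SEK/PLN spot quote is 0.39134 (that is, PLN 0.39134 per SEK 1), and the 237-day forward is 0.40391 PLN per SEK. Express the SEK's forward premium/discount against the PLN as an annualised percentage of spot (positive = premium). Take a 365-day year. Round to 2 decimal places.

+4.95%

T = 237/365 years.
Period premium: (0.40391 − 0.39134)/0.39134 = 0.0321204.
Annualise by dividing by T: 0.0321204 / (237/365) = 0.049468 → 4.95%.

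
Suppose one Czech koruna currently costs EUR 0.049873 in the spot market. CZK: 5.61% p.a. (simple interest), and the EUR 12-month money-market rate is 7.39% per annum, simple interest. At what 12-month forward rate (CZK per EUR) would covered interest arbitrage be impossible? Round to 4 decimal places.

T = 1 year.
EUR growth factor: 1 + 0.0739×1 = 1.073900.
CZK growth factor: 1 + 0.0561×1 = 1.056100.
Forward (EUR per CZK) = 0.049873 × 1.073900 / 1.056100 = 0.050713583.
Invert for CZK per EUR: 1 / 0.050713583 = 19.7186.

19.7186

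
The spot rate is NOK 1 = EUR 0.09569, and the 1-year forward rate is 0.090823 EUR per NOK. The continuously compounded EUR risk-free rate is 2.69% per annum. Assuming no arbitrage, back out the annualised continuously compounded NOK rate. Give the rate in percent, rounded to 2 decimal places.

7.91%

T = 1 year.
F/S = 0.090823/0.09569 = 0.9491378 = (growth of EUR) / (growth of NOK).
EUR growth factor: e^(0.0269×1) = 1.0272651.
Hence g_NOK = 1.082314.
Take logs: ln 1.082314 / 1 = 0.079101, so 7.91%.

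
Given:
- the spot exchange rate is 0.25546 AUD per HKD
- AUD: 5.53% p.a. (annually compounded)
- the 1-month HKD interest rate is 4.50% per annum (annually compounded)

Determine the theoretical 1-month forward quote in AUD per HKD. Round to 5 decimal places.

0.25567

T = 1/12 years.
Growth of 1 AUD over T: (1 + 0.0553)^(1/12) = 1.0044955.
HKD accumulates by (1 + 0.0450)^(1/12) = 1.0036748.
Forward (AUD per HKD) = 0.25546 × 1.0044955 / 1.0036748 = 0.2556689.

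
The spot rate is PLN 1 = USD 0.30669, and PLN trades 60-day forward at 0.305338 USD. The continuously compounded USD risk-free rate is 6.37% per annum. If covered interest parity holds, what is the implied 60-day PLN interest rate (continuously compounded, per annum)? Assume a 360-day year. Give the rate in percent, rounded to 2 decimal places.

T = 60/360 years.
F/S = 0.305338/0.30669 = 0.9955916 = (growth of USD) / (growth of PLN).
The USD side grows by e^(0.0637×60/360) = 1.0106732.
That pins the PLN growth at 1.0151484.
r = ln(1.0151484)/(60/360) = 0.090209 → 9.02%.

9.02%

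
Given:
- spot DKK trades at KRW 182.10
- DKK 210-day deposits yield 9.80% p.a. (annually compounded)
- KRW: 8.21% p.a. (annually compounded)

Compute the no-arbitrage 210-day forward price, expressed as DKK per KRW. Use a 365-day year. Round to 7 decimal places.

T = 210/365 years.
KRW growth factor: (1 + 0.0821)^(210/365) = 1.0464428.
Growth of 1 DKK over T: (1 + 0.0980)^(210/365) = 1.0552619.
Forward (KRW per DKK) = 182.1 × 1.0464428 / 1.0552619 = 180.5781.
Quoted the other way: 1/180.5781 = 0.0055378 DKK per KRW.

0.0055378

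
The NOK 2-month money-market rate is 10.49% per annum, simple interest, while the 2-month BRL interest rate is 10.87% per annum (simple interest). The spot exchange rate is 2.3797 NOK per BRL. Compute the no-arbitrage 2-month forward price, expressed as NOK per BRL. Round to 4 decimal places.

2.3782

T = 2/12 years.
NOK growth factor: 1 + 0.1049×2/12 = 1.0174833.
Growth of 1 BRL over T: 1 + 0.1087×2/12 = 1.0181167.
CIP: F = S · (grow NOK)/(grow BRL) = 2.3797 × 1.0174833/1.0181167 = 2.378220 NOK per BRL.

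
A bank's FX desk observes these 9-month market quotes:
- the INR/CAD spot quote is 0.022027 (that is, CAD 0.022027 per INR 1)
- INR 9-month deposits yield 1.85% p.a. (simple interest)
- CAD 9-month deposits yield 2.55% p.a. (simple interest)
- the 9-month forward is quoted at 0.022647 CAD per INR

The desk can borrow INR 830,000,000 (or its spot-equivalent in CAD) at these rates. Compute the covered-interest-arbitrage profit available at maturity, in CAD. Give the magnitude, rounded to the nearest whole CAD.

T = 9/12 years.
Route A — deposit INR, sell forward: 830,000,000 × 1.013875 × 0.022647 = CAD 19,057,818.51.
Route B — convert at spot, deposit CAD: 830,000,000 × 0.022027 × 1.019125 = CAD 18,632,061.09.
The quoted forward overvalues INR, so borrow CAD, buy INR at spot, deposit the INR at 1.85%, and sell the proceeds forward at 0.022647.
The gap between the two covered legs is CAD 425,757.

CAD 425,757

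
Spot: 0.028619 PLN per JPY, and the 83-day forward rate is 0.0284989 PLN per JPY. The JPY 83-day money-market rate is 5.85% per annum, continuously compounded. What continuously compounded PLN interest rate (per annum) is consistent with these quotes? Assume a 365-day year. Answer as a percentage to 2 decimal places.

T = 83/365 years.
F/S = 0.0284989/0.028619 = 0.9958035 = (growth of PLN) / (growth of JPY).
The JPY side grows by e^(0.0585×83/365) = 1.0133916.
So the PLN growth factor = 1.0091389.
r = ln(1.0091389)/(83/365) = 0.040007 → 4.00%.

4.00%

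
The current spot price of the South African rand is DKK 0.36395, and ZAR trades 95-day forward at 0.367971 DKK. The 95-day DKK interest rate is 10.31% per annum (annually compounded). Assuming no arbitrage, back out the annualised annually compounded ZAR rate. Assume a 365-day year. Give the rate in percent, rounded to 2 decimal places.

5.75%

T = 95/365 years.
By CIP, F/S equals the DKK-to-ZAR growth ratio: 0.367971/0.36395 = 1.0110482.
The DKK side grows by (1 + 0.1031)^(95/365) = 1.0258681.
That pins the ZAR growth at 1.014658.
r = 1.014658^(365/95) − 1 = 0.057501 → 5.75%.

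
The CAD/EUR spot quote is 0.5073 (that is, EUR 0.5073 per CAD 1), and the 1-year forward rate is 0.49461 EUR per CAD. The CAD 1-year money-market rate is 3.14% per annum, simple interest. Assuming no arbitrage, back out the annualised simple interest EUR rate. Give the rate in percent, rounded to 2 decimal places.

T = 1 year.
By CIP, F/S equals the EUR-to-CAD growth ratio: 0.49461/0.5073 = 0.9749852.
The CAD side grows by 1 + 0.0314×1 = 1.031400.
Hence g_EUR = 1.0055997.
r = (1.0055997 − 1)/1 = 0.005600 → 0.56%.

0.56%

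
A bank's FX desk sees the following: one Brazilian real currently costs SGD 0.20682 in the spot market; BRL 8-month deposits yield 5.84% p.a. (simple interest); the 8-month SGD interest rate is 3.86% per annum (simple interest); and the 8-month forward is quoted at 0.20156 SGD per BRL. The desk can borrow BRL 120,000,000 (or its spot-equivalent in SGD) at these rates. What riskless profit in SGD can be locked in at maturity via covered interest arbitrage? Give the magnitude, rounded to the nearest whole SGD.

T = 8/12 years.
Invest the BRL and cover forward: 120,000,000 × 1.0389333333 × 0.20156 = SGD 25,128,888.32.
Convert at spot and invest in SGD: 120,000,000 × 0.20682 × 1.0257333333 = SGD 25,457,060.16.
The quoted forward undervalues BRL, so borrow BRL, convert to SGD at spot, deposit the SGD at 3.86%, and buy BRL forward at 0.20156 to cover the loan.
Profit = 25,457,060.16 − 25,128,888.32 = SGD 328,172.

SGD 328,172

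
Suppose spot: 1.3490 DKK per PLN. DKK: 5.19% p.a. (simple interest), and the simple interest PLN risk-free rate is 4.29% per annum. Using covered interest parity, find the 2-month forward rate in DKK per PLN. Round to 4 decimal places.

1.3510

T = 2/12 years.
DKK growth factor: 1 + 0.0519×2/12 = 1.008650.
Growth of 1 PLN over T: 1 + 0.0429×2/12 = 1.007150.
So F = 1.349 × 1.008650 / 1.007150 = 1.351009 (DKK/PLN).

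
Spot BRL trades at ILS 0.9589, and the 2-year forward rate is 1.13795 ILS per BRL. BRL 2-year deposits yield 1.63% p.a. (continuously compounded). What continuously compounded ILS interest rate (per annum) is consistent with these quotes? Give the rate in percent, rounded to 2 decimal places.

T = 2 years.
By CIP, F/S equals the ILS-to-BRL growth ratio: 1.13795/0.9589 = 1.1867244.
BRL growth factor: e^(0.0163×2) = 1.0331372.
Hence g_ILS = 1.2260491.
Take logs: ln 1.2260491 / 2 = 0.101898, so 10.19%.

10.19%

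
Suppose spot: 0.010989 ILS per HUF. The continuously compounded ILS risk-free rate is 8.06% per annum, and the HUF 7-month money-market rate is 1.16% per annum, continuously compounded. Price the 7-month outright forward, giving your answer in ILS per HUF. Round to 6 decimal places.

0.011440

T = 7/12 years.
Growth of 1 ILS over T: e^(0.0806×7/12) = 1.0481395.
HUF accumulates by e^(0.0116×7/12) = 1.0067896.
CIP: F = S · (grow ILS)/(grow HUF) = 0.010989 × 1.0481395/1.0067896 = 0.01144033 ILS per HUF.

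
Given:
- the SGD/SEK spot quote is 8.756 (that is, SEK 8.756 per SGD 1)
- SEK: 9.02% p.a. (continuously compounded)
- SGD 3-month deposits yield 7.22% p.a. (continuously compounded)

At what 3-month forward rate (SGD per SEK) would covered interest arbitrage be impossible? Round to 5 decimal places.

0.11369

T = 3/12 years.
Growth of 1 SEK over T: e^(0.0902×3/12) = 1.0228062.
Growth of 1 SGD over T: e^(0.0722×3/12) = 1.0182139.
Forward (SEK per SGD) = 8.756 × 1.0228062 / 1.0182139 = 8.795491.
Quoted the other way: 1/8.795491 = 0.11369 SGD per SEK.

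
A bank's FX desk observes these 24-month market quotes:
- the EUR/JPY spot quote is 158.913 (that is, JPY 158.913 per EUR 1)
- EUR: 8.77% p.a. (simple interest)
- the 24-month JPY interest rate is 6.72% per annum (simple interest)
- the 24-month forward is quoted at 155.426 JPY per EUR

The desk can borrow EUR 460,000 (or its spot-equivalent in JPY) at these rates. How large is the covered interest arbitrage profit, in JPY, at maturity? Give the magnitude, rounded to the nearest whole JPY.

JPY 1,111,734

T = 2 years.
Route A — deposit EUR, sell forward: 460,000 × 1.175400 × 155.426 = JPY 84,036,351.38.
Route B — convert at spot, deposit JPY: 460,000 × 158.913 × 1.134400 = JPY 82,924,617.31.
The quoted forward overvalues EUR, so borrow JPY, buy EUR at spot, deposit the EUR at 8.77%, and sell the proceeds forward at 155.426.
Profit = 84,036,351.38 − 82,924,617.31 = JPY 1,111,734.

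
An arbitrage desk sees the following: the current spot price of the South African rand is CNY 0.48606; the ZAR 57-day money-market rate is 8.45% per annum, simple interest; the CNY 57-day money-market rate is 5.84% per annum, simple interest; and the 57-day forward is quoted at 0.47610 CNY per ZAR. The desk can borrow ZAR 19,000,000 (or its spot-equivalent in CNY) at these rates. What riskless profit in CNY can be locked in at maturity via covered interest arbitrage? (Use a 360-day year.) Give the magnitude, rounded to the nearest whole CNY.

CNY 153,608

T = 57/360 years.
Invest the ZAR and cover forward: 19,000,000 × 1.013379167 × 0.47610 = CNY 9,166,926.61.
Convert at spot and invest in CNY: 19,000,000 × 0.48606 × 1.009246667 = CNY 9,320,534.26.
The quoted forward undervalues ZAR, so borrow ZAR, convert to CNY at spot, deposit the CNY at 5.84%, and buy ZAR forward at 0.47610 to cover the loan.
Arbitrage profit = |9,166,926.61 − 9,320,534.26| = CNY 153,608.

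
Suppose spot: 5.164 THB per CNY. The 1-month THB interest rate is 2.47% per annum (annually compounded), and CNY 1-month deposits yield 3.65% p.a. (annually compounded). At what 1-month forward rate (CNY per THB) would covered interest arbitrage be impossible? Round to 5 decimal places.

0.19383

T = 1/12 years.
THB accumulates by (1 + 0.0247)^(1/12) = 1.0020354.
Growth of 1 CNY over T: (1 + 0.0365)^(1/12) = 1.0029919.
CIP: F = S · (grow THB)/(grow CNY) = 5.164 × 1.0020354/1.0029919 = 5.159075 THB per CNY.
Quoted the other way: 1/5.159075 = 0.19383 CNY per THB.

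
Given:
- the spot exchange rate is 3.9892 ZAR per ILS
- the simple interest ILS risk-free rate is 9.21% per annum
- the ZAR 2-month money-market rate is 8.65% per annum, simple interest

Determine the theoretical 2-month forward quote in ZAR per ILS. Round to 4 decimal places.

3.9855

T = 2/12 years.
Growth of 1 ZAR over T: 1 + 0.0865×2/12 = 1.0144167.
Growth of 1 ILS over T: 1 + 0.0921×2/12 = 1.015350.
Forward (ZAR per ILS) = 3.9892 × 1.0144167 / 1.015350 = 3.985533.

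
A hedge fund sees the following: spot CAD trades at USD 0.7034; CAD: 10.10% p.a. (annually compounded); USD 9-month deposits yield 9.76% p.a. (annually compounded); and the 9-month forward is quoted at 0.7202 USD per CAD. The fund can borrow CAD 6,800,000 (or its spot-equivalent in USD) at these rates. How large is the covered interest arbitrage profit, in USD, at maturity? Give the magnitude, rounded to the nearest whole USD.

T = 9/12 years.
Route A — deposit CAD, sell forward: 6,800,000 × 1.074831756 × 0.7202 = USD 5,263,838.05.
Route B — convert at spot, deposit USD: 6,800,000 × 0.7034 × 1.072341401 = USD 5,129,137.60.
The quoted forward overvalues CAD, so borrow USD, buy CAD at spot, deposit the CAD at 10.10%, and sell the proceeds forward at 0.7202.
Arbitrage profit = |5,263,838.05 − 5,129,137.60| = USD 134,700.

USD 134,700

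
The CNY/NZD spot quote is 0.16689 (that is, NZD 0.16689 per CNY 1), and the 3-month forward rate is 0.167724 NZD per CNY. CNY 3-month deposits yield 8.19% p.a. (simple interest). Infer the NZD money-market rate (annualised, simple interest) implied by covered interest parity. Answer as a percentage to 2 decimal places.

10.23%

T = 3/12 years.
CIP gives F = S · g_NZD/g_CNY, so g_NZD/g_CNY = 0.167724/0.16689 = 1.0049973.
The CNY side grows by 1 + 0.0819×3/12 = 1.020475.
So the NZD growth factor = 1.0255746.
r = (1.0255746 − 1)/(3/12) = 0.102298 → 10.23%.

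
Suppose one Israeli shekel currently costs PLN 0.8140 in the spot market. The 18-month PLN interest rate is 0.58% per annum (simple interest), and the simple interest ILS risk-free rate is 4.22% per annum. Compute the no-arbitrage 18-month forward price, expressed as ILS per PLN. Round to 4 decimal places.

1.2950

T = 18/12 years.
PLN growth factor: 1 + 0.0058×18/12 = 1.008700.
Growth of 1 ILS over T: 1 + 0.0422×18/12 = 1.063300.
CIP: F = S · (grow PLN)/(grow ILS) = 0.814 × 1.008700/1.063300 = 0.7722014 PLN per ILS.
Invert for ILS per PLN: 1 / 0.7722014 = 1.2950.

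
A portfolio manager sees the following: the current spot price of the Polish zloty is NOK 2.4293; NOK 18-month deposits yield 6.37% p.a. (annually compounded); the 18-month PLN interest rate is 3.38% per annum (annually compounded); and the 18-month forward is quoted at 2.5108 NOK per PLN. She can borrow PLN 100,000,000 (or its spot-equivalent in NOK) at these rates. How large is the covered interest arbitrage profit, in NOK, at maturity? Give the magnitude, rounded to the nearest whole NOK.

NOK 2,591,054

T = 18/12 years.
Invest the PLN and cover forward: 100,000,000 × 1.05112603168 × 2.5108 = NOK 263,916,724.03.
Convert at spot and invest in NOK: 100,000,000 × 2.4293 × 1.09705585311 = NOK 266,507,778.40.
The quoted forward undervalues PLN, so borrow PLN, convert to NOK at spot, deposit the NOK at 6.37%, and buy PLN forward at 2.5108 to cover the loan.
Profit = 266,507,778.40 − 263,916,724.03 = NOK 2,591,054.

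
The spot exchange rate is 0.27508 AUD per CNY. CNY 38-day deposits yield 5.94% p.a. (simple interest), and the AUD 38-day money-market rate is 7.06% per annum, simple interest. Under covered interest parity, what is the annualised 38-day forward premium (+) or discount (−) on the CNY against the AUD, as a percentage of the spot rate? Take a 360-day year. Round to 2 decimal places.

+1.11%

T = 38/360 years.
F = S · g_AUD/g_CNY = 0.27508 × 1.0074522/1.006270 = 0.27540317.
(F − S)/S ÷ T = (0.27540317 − 0.27508)/0.27508/(38/360) = 0.011130 → 1.11%.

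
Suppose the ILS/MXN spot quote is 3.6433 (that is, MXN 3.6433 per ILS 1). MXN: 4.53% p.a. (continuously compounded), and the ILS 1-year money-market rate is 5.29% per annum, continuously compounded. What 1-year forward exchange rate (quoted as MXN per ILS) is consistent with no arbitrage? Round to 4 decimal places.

T = 1 year.
MXN growth factor: e^(0.0453×1) = 1.0463417.
Growth of 1 ILS over T: e^(0.0529×1) = 1.0543242.
CIP: F = S · (grow MXN)/(grow ILS) = 3.6433 × 1.0463417/1.0543242 = 3.615716 MXN per ILS.

3.6157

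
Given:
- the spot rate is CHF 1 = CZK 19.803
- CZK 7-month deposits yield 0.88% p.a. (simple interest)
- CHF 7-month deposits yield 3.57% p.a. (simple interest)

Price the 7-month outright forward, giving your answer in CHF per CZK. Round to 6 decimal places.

T = 7/12 years.
CZK accumulates by 1 + 0.0088×7/12 = 1.0051333.
Growth of 1 CHF over T: 1 + 0.0357×7/12 = 1.020825.
So F = 19.803 × 1.0051333 / 1.020825 = 19.49860 (CZK/CHF).
Invert for CHF per CZK: 1 / 19.49860 = 0.051286.

0.051286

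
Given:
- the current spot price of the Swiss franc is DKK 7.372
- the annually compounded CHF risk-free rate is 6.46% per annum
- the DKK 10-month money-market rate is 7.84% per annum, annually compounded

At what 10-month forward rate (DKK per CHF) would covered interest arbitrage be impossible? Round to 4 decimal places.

7.4515

T = 10/12 years.
DKK growth factor: (1 + 0.0784)^(10/12) = 1.064919.
Growth of 1 CHF over T: (1 + 0.0646)^(10/12) = 1.0535506.
Forward (DKK per CHF) = 7.372 × 1.064919 / 1.0535506 = 7.451548.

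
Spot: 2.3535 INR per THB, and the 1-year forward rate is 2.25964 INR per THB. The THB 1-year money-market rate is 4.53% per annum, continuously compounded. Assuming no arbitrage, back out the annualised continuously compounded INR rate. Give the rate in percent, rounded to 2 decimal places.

0.46%

T = 1 year.
F/S = 2.25964/2.3535 = 0.9601190 = (growth of INR) / (growth of THB).
THB growth factor: e^(0.0453×1) = 1.0463417.
That pins the INR growth at 1.0046125.
r = ln(1.0046125)/1 = 0.004602 → 0.46%.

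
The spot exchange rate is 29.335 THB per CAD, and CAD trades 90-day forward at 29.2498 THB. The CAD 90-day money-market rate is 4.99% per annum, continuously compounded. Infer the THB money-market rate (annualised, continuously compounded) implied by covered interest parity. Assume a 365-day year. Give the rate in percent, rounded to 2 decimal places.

3.81%

T = 90/365 years.
F/S = 29.2498/29.335 = 0.9970956 = (growth of THB) / (growth of CAD).
The CAD side grows by e^(0.0499×90/365) = 1.0123801.
So the THB growth factor = 1.0094397.
Take logs: ln 1.0094397 / (90/365) = 0.038104, so 3.81%.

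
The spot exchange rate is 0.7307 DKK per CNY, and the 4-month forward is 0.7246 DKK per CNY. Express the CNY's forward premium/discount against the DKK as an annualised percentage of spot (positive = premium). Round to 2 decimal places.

T = 4/12 years.
(F − S)/S = (0.7246 − 0.7307)/0.7307 = -0.0083482.
×(1/T) gives -2.50% p.a.

-2.50%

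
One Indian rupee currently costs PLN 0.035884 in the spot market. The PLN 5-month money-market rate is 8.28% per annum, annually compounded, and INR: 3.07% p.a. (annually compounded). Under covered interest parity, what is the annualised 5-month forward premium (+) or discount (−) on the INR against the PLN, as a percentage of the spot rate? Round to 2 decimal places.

T = 5/12 years.
No-arbitrage forward: 0.035884 × 1.0337014 / 1.0126789 = 0.036628927 PLN/INR.
Annualised premium = (F − S)/S × (1/T) = (0.036628927 − 0.035884)/0.035884 ÷ (5/12) = 4.98%.

+4.98%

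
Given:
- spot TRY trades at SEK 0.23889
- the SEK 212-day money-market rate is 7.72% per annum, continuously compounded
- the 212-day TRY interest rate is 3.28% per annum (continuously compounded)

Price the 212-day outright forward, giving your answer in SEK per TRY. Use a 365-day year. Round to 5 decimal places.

0.24513

T = 212/365 years.
SEK accumulates by e^(0.0772×212/365) = 1.0458599.
TRY growth factor: e^(0.0328×212/365) = 1.0192336.
So F = 0.23889 × 1.0458599 / 1.0192336 = 0.2451307 (SEK/TRY).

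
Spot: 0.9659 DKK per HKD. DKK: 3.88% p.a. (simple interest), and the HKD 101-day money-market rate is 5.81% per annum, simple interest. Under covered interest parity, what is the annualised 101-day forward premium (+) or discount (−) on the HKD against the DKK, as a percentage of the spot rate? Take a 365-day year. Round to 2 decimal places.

-1.90%

T = 101/365 years.
CIP forward (DKK per HKD) = 0.9659 × 1.0107364/1.016077 = 0.9608231.
(F − S)/S ÷ T = (0.9608231 − 0.9659)/0.9659/(101/365) = -0.018995 → -1.90%.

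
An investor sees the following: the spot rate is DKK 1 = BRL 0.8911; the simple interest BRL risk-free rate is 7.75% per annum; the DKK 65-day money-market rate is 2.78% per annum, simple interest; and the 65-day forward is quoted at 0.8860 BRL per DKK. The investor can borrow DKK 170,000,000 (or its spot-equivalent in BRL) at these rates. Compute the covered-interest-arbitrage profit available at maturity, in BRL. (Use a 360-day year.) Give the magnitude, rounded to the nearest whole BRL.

T = 65/360 years.
Invest the DKK and cover forward: 170,000,000 × 1.00501944444 × 0.8860 = BRL 151,376,028.72.
Convert at spot and invest in BRL: 170,000,000 × 0.8911 × 1.01399305556 = BRL 153,606,766.01.
The quoted forward undervalues DKK, so borrow DKK, convert to BRL at spot, deposit the BRL at 7.75%, and buy DKK forward at 0.8860 to cover the loan.
Arbitrage profit = |151,376,028.72 − 153,606,766.01| = BRL 2,230,737.

BRL 2,230,737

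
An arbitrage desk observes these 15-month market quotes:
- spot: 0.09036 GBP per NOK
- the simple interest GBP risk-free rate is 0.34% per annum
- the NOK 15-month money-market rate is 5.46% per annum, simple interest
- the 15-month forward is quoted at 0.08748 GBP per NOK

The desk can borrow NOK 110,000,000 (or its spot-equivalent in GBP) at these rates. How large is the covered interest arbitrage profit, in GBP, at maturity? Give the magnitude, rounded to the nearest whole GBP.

GBP 297,713

T = 15/12 years.
Route A — deposit NOK, sell forward: 110,000,000 × 1.068250 × 0.08748 = GBP 10,279,556.10.
Route B — convert at spot, deposit GBP: 110,000,000 × 0.09036 × 1.004250 = GBP 9,981,843.30.
The quoted forward overvalues NOK, so borrow GBP, buy NOK at spot, deposit the NOK at 5.46%, and sell the proceeds forward at 0.08748.
Arbitrage profit = |10,279,556.10 − 9,981,843.30| = GBP 297,713.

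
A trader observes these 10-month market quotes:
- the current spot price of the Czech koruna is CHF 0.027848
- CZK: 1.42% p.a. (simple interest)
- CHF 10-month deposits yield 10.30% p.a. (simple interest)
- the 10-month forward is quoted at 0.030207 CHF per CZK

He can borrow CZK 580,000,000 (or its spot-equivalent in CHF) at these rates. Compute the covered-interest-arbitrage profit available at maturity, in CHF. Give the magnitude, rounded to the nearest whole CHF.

T = 10/12 years.
Keep in CZK, deliver into the forward: 580,000,000·1.0118333333·0.030207 = CHF 17,727,380.71.
Swap to CHF now, deposit: 580,000,000·0.027848·1.0858333333 = CHF 17,538,206.27.
The quoted forward overvalues CZK, so borrow CHF, buy CZK at spot, deposit the CZK at 1.42%, and sell the proceeds forward at 0.030207.
Profit = 17,727,380.71 − 17,538,206.27 = CHF 189,174.

CHF 189,174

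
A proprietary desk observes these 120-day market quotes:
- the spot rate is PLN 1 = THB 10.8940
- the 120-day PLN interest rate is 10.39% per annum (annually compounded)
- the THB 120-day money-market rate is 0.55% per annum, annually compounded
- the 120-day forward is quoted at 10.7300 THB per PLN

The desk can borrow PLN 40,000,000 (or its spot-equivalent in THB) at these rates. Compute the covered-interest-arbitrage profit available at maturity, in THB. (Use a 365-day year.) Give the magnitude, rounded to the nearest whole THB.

THB 6,830,947

T = 120/365 years.
Keep in PLN, deliver into the forward: 40,000,000·1.03303226204·10.7300 = THB 443,377,446.87.
Swap to THB now, deposit: 40,000,000·10.8940·1.00180489159 = THB 436,546,499.56.
The quoted forward overvalues PLN, so borrow THB, buy PLN at spot, deposit the PLN at 10.39%, and sell the proceeds forward at 10.7300.
Arbitrage profit = |443,377,446.87 − 436,546,499.56| = THB 6,830,947.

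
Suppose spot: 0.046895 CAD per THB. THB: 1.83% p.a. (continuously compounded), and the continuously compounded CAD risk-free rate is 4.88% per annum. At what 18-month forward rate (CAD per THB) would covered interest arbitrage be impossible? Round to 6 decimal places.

T = 18/12 years.
CAD accumulates by e^(0.0488×18/12) = 1.0759457.
THB growth factor: e^(0.0183×18/12) = 1.0278302.
Forward (CAD per THB) = 0.046895 × 1.0759457 / 1.0278302 = 0.04909028.

0.049090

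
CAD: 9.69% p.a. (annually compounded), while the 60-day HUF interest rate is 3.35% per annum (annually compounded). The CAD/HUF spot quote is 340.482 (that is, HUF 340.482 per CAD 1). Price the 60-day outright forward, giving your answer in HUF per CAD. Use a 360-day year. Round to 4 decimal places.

T = 60/360 years.
Growth of 1 HUF over T: (1 + 0.0335)^(60/360) = 1.005506958.
Growth of 1 CAD over T: (1 + 0.0969)^(60/360) = 1.015534089.
CIP: F = S · (grow HUF)/(grow CAD) = 340.482 × 1.005506958/1.015534089 = 337.120165 HUF per CAD.

337.1202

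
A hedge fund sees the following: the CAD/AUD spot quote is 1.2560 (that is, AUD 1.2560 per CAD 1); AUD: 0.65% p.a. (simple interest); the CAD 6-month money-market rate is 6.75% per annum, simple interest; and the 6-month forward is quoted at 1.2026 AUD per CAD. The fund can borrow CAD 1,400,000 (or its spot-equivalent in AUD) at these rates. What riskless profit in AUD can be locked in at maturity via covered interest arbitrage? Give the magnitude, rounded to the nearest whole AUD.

T = 6/12 years.
Invest the CAD and cover forward: 1,400,000 × 1.033750 × 1.2026 = AUD 1,740,462.85.
Convert at spot and invest in AUD: 1,400,000 × 1.2560 × 1.003250 = AUD 1,764,114.80.
The quoted forward undervalues CAD, so borrow CAD, convert to AUD at spot, deposit the AUD at 0.65%, and buy CAD forward at 1.2026 to cover the loan.
The gap between the two covered legs is AUD 23,652.

AUD 23,652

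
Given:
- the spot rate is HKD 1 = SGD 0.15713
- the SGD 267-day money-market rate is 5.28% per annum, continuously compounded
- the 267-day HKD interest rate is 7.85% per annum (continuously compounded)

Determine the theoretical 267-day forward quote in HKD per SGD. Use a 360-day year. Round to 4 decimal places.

6.4866

T = 267/360 years.
SGD accumulates by e^(0.0528×267/360) = 1.0399369.
Growth of 1 HKD over T: e^(0.0785×267/360) = 1.059949.
So F = 0.15713 × 1.0399369 / 1.059949 = 0.1541633 (SGD/HKD).
Quoted the other way: 1/0.1541633 = 6.4866 HKD per SGD.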